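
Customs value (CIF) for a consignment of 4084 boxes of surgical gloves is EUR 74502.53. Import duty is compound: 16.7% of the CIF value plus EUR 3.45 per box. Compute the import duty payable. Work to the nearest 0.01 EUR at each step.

Import duty: EUR 26531.72

Ad valorem component: 74502.53 × 16.7% = 12441.92
Specific component: 4084 × 3.45 = 14089.80
Import duty = 12441.92 + 14089.80 = 26531.72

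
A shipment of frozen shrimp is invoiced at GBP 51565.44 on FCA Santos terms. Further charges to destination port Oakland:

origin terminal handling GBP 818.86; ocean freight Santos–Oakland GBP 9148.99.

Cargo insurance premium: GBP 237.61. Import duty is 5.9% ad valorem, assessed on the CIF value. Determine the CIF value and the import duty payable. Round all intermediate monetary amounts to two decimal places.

CIF = FCA price + pre-shipment costs + freight + insurance
CIF = 51565.44 + 818.86 + 9148.99 + 237.61 = 61770.90
Import duty = 61770.90 × 5.9% = 3644.48

CIF value: GBP 61770.90; import duty: GBP 3644.48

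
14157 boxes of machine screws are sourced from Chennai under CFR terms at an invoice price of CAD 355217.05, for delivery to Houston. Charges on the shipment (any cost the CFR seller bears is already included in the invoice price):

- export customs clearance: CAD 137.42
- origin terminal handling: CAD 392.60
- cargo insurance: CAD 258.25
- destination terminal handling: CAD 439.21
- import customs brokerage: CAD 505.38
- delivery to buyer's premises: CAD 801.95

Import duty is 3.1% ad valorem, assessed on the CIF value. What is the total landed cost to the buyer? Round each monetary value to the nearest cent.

Total landed cost: CAD 368241.57

CFR: the seller pays costs through ocean freight to the destination port, but not insurance.
Already in the invoice (seller's account under CFR): export clearance, origin terminal — exclude.
CIF value = CFR price + insurance = 355217.05 + 258.25 = 355475.30
Import duty = 355475.30 × 3.1% = 11019.73
Buyer bears: insurance 258.25 + destination terminal 439.21 + brokerage 505.38 + delivery 801.95 + duty 11019.73 = 13024.52
Landed cost = invoice 355217.05 + 13024.52 = 368241.57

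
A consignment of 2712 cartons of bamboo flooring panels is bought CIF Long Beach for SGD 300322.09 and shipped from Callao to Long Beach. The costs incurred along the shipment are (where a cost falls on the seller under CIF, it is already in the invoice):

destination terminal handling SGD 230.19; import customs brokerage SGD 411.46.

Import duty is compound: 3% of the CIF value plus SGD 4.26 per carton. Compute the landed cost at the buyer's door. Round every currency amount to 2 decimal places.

Total landed cost: SGD 321526.52

CIF: the seller pays costs through ocean freight and marine insurance to the destination port.
The CIF price already equals the CIF value: 300322.09
Ad valorem component: 300322.09 × 3% = 9009.66
Specific component: 2712 × 4.26 = 11553.12
Import duty = 9009.66 + 11553.12 = 20562.78
Buyer bears: destination terminal 230.19 + brokerage 411.46 + duty 20562.78 = 21204.43
Landed cost = invoice 300322.09 + 21204.43 = 321526.52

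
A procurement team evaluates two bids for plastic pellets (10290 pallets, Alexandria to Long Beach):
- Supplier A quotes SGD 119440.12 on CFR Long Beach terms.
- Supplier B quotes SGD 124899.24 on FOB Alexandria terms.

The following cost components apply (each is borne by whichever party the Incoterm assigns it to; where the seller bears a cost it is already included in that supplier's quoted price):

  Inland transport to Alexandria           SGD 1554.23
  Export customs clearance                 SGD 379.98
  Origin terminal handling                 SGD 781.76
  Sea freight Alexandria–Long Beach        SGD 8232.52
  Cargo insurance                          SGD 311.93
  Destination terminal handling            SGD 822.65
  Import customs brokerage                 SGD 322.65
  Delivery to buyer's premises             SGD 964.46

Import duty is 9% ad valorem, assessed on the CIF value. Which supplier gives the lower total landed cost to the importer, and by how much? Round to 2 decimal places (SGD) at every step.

Supplier A is cheaper by SGD 14923.89

Supplier A (CFR):
CIF value = CFR price + insurance = 119440.12 + 311.93 = 119752.05
Import duty = 119752.05 × 9% = 10777.68
Buyer bears (A): 311.93 + 822.65 + 322.65 + 964.46 = 2421.69
Landed cost (A) = invoice 119440.12 + 2421.69 + duty 10777.68 = 132639.49
Supplier B (FOB):
CIF value = FOB price + freight + insurance = 124899.24 + 8232.52 + 311.93 = 133443.69
Import duty = 133443.69 × 9% = 12009.93
Buyer bears (B): 8232.52 + 311.93 + 822.65 + 322.65 + 964.46 = 10654.21
Landed cost (B) = invoice 124899.24 + 10654.21 + duty 12009.93 = 147563.38
Difference = |132639.49 − 147563.38| = 14923.89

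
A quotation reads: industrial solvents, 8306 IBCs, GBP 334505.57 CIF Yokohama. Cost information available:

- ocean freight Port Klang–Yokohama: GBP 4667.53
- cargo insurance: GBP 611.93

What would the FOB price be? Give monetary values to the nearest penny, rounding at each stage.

From CIF to FOB, the seller no longer bears: freight, insurance.
FOB price = 334505.57 − 4667.53 − 611.93 = 329226.11

FOB price: GBP 329226.11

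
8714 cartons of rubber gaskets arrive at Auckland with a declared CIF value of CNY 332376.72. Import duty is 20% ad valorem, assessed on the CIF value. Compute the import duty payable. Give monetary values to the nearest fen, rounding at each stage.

Import duty: CNY 66475.34

Import duty = 332376.72 × 20% = 66475.34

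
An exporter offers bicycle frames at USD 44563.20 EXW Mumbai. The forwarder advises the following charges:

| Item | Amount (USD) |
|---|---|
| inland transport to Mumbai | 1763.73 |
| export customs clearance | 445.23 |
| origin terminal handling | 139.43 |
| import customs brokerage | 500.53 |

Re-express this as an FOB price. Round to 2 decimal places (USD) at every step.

Not relevant to the conversion: brokerage — on the buyer under both terms; not part of either seller's price.
From EXW to FOB, the seller additionally bears: inland to port, export clearance, origin terminal.
FOB price = 44563.20 + 1763.73 + 445.23 + 139.43 = 46911.59

FOB price: USD 46911.59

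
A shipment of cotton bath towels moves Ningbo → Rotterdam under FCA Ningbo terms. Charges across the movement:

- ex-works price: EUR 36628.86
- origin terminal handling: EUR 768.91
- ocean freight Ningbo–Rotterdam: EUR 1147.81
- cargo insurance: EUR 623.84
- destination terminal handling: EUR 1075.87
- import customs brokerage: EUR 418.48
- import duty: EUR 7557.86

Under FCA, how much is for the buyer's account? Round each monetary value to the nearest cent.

FCA: the seller delivers export-cleared goods to the carrier; the buyer bears costs from that point.
Seller's account: goods 36628.86 = 36628.86
Buyer's account: origin terminal 768.91 + freight 1147.81 + insurance 623.84 + destination terminal 1075.87 + brokerage 418.48 + duty 7557.86 = 11592.77

Buyer's account: EUR 11592.77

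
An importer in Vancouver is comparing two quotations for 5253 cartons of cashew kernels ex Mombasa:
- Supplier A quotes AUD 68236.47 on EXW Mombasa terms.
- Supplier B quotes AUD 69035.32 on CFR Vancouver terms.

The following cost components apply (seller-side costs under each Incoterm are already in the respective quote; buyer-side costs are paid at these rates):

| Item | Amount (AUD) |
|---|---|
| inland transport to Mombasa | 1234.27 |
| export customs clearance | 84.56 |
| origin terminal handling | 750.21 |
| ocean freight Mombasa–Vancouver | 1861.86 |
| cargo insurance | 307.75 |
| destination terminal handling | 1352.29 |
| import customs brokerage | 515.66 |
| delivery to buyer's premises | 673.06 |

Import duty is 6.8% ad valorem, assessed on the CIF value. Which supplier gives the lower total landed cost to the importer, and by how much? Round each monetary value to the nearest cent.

Supplier B is cheaper by AUD 3345.03

Supplier A (EXW):
CIF value = EXW price + inland to port + export clearance + origin terminal + freight + insurance = 68236.47 + 1234.27 + 84.56 + 750.21 + 1861.86 + 307.75 = 72475.12
Import duty = 72475.12 × 6.8% = 4928.31
Buyer bears (A): 1234.27 + 84.56 + 750.21 + 1861.86 + 307.75 + 1352.29 + 515.66 + 673.06 = 6779.66
Landed cost (A) = invoice 68236.47 + 6779.66 + duty 4928.31 = 79944.44
Supplier B (CFR):
CIF value = CFR price + insurance = 69035.32 + 307.75 = 69343.07
Import duty = 69343.07 × 6.8% = 4715.33
Buyer bears (B): 307.75 + 1352.29 + 515.66 + 673.06 = 2848.76
Landed cost (B) = invoice 69035.32 + 2848.76 + duty 4715.33 = 76599.41
Difference = |79944.44 − 76599.41| = 3345.03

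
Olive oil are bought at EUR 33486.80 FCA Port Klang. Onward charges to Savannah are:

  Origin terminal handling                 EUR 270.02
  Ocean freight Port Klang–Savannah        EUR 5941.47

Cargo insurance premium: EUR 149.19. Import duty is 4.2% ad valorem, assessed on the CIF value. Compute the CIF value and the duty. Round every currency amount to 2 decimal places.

CIF = FCA price + pre-shipment costs + freight + insurance
CIF = 33486.80 + 270.02 + 5941.47 + 149.19 = 39847.48
Import duty = 39847.48 × 4.2% = 1673.59

CIF value: EUR 39847.48; import duty: EUR 1673.59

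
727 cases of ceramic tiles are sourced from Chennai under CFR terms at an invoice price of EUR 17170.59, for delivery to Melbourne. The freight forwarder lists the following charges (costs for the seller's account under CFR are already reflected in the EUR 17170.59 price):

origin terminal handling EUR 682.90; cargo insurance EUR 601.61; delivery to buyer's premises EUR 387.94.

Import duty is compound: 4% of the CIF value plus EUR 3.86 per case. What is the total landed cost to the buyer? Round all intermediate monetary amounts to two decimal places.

CFR: the seller pays costs through ocean freight to the destination port, but not insurance.
Already in the invoice (seller's account under CFR): origin terminal — exclude.
CIF value = CFR price + insurance = 17170.59 + 601.61 = 17772.20
Ad valorem component: 17772.20 × 4% = 710.89
Specific component: 727 × 3.86 = 2806.22
Import duty = 710.89 + 2806.22 = 3517.11
Buyer bears: insurance 601.61 + delivery 387.94 + duty 3517.11 = 4506.66
Landed cost = invoice 17170.59 + 4506.66 = 21677.25

Total landed cost: EUR 21677.25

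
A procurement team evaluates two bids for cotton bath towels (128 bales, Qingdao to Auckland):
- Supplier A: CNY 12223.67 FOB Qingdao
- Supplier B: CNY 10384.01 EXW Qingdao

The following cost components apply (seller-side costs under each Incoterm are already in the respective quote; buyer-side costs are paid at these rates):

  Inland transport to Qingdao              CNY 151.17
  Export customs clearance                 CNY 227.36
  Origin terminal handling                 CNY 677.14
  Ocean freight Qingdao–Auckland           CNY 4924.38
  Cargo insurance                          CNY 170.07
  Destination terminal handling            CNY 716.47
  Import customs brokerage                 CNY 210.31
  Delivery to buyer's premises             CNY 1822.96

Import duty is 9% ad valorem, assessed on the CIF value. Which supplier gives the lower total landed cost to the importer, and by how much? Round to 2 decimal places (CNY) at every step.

Supplier B is cheaper by CNY 854.55

Supplier A (FOB):
CIF value = FOB price + freight + insurance = 12223.67 + 4924.38 + 170.07 = 17318.12
Import duty = 17318.12 × 9% = 1558.63
Buyer bears (A): 4924.38 + 170.07 + 716.47 + 210.31 + 1822.96 = 7844.19
Landed cost (A) = invoice 12223.67 + 7844.19 + duty 1558.63 = 21626.49
Supplier B (EXW):
CIF value = EXW price + inland to port + export clearance + origin terminal + freight + insurance = 10384.01 + 151.17 + 227.36 + 677.14 + 4924.38 + 170.07 = 16534.13
Import duty = 16534.13 × 9% = 1488.07
Buyer bears (B): 151.17 + 227.36 + 677.14 + 4924.38 + 170.07 + 716.47 + 210.31 + 1822.96 = 8899.86
Landed cost (B) = invoice 10384.01 + 8899.86 + duty 1488.07 = 20771.94
Difference = |21626.49 − 20771.94| = 854.55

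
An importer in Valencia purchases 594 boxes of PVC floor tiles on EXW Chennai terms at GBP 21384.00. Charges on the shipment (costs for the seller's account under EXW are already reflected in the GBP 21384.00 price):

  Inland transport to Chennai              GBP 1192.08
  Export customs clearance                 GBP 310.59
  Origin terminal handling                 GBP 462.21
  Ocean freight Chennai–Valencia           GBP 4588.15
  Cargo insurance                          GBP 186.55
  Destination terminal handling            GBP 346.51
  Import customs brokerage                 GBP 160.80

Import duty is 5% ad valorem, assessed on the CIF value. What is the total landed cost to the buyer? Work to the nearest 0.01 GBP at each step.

Total landed cost: GBP 30037.07

EXW: the seller makes goods available at their premises; the buyer bears all onward costs.
CIF value = EXW price + inland to port + export clearance + origin terminal + freight + insurance = 21384.00 + 1192.08 + 310.59 + 462.21 + 4588.15 + 186.55 = 28123.58
Import duty = 28123.58 × 5% = 1406.18
Buyer bears: inland to port 1192.08 + export clearance 310.59 + origin terminal 462.21 + freight 4588.15 + insurance 186.55 + destination terminal 346.51 + brokerage 160.80 + duty 1406.18 = 8653.07
Landed cost = invoice 21384.00 + 8653.07 = 30037.07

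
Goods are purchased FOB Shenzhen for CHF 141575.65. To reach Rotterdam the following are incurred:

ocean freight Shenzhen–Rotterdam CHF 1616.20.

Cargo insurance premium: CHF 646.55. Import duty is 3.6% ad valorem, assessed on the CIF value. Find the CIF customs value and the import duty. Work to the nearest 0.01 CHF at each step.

CIF = FOB price + freight + insurance
CIF = 141575.65 + 1616.20 + 646.55 = 143838.40
Import duty = 143838.40 × 3.6% = 5178.18

CIF value: CHF 143838.40; import duty: CHF 5178.18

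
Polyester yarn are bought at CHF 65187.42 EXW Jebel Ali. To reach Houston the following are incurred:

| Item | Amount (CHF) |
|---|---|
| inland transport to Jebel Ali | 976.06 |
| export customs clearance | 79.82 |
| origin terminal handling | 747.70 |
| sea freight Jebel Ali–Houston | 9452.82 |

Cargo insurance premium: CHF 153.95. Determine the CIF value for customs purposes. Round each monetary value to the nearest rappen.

CIF value: CHF 76597.77

CIF = EXW price + pre-shipment costs + freight + insurance
CIF = 65187.42 + 976.06 + 79.82 + 747.70 + 9452.82 + 153.95 = 76597.77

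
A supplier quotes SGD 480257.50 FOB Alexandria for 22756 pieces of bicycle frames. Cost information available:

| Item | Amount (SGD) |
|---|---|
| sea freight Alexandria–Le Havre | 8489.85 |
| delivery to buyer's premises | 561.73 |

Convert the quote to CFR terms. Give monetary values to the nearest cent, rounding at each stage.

Not relevant to the conversion: delivery — on the buyer under both terms; not part of either seller's price.
From FOB to CFR, the seller additionally bears: freight.
CFR price = 480257.50 + 8489.85 = 488747.35

CFR price: SGD 488747.35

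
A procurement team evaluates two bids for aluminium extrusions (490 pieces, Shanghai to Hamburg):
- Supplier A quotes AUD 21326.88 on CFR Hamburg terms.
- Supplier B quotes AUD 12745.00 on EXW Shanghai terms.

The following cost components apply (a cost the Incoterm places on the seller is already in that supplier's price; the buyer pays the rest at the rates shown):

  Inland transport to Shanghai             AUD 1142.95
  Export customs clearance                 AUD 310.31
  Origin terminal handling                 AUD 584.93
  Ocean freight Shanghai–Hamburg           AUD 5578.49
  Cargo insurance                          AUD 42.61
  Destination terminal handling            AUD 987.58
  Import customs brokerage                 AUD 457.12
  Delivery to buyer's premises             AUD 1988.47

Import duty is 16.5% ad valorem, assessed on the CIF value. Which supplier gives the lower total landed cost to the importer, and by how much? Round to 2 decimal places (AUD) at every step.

Supplier B is cheaper by AUD 1124.46

Supplier A (CFR):
CIF value = CFR price + insurance = 21326.88 + 42.61 = 21369.49
Import duty = 21369.49 × 16.5% = 3525.97
Buyer bears (A): 42.61 + 987.58 + 457.12 + 1988.47 = 3475.78
Landed cost (A) = invoice 21326.88 + 3475.78 + duty 3525.97 = 28328.63
Supplier B (EXW):
CIF value = EXW price + inland to port + export clearance + origin terminal + freight + insurance = 12745.00 + 1142.95 + 310.31 + 584.93 + 5578.49 + 42.61 = 20404.29
Import duty = 20404.29 × 16.5% = 3366.71
Buyer bears (B): 1142.95 + 310.31 + 584.93 + 5578.49 + 42.61 + 987.58 + 457.12 + 1988.47 = 11092.46
Landed cost (B) = invoice 12745.00 + 11092.46 + duty 3366.71 = 27204.17
Difference = |28328.63 − 27204.17| = 1124.46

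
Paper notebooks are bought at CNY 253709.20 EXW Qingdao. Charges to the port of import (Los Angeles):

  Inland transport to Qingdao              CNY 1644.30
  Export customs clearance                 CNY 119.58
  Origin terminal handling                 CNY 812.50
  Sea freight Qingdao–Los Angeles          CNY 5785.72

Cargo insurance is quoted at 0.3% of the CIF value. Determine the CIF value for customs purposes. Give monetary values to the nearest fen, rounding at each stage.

Let C be the CIF value. C = EXW price + pre-shipment costs + freight + 0.3% × C
C − 0.3% × C = 253709.20 + 1644.30 + 119.58 + 812.50 + 5785.72
0.997 × C = 262071.30
C = 262071.30 / 0.997 = 262859.88
Insurance premium = 0.3% × 262859.88 = 788.58

CIF value: CNY 262859.88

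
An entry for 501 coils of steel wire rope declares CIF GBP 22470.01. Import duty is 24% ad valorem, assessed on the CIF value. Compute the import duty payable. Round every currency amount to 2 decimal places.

Import duty = 22470.01 × 24% = 5392.80

Import duty: GBP 5392.80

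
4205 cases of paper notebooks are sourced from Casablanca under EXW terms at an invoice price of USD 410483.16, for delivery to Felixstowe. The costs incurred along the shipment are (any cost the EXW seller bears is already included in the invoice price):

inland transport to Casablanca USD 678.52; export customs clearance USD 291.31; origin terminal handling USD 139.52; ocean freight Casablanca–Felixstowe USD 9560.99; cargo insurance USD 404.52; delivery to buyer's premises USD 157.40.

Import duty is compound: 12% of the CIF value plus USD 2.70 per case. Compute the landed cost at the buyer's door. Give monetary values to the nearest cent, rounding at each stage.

EXW: the seller makes goods available at their premises; the buyer bears all onward costs.
CIF value = EXW price + inland to port + export clearance + origin terminal + freight + insurance = 410483.16 + 678.52 + 291.31 + 139.52 + 9560.99 + 404.52 = 421558.02
Ad valorem component: 421558.02 × 12% = 50586.96
Specific component: 4205 × 2.70 = 11353.50
Import duty = 50586.96 + 11353.50 = 61940.46
Buyer bears: inland to port 678.52 + export clearance 291.31 + origin terminal 139.52 + freight 9560.99 + insurance 404.52 + delivery 157.40 + duty 61940.46 = 73172.72
Landed cost = invoice 410483.16 + 73172.72 = 483655.88

Total landed cost: USD 483655.88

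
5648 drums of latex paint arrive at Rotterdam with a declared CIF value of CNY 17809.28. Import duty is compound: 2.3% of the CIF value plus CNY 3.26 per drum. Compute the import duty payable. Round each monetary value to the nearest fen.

Import duty: CNY 18822.09

Ad valorem component: 17809.28 × 2.3% = 409.61
Specific component: 5648 × 3.26 = 18412.48
Import duty = 409.61 + 18412.48 = 18822.09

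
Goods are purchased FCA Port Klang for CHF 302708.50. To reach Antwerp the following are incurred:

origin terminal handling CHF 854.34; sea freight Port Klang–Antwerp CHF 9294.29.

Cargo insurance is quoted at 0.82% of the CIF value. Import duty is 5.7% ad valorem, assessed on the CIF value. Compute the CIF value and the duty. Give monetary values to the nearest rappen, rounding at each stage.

Let C be the CIF value. C = FCA price + pre-shipment costs + freight + 0.82% × C
C − 0.82% × C = 302708.50 + 854.34 + 9294.29
0.9918 × C = 312857.13
C = 312857.13 / 0.9918 = 315443.77
Insurance premium = 0.82% × 315443.77 = 2586.64
Import duty = 315443.77 × 5.7% = 17980.29

CIF value: CHF 315443.77; import duty: CHF 17980.29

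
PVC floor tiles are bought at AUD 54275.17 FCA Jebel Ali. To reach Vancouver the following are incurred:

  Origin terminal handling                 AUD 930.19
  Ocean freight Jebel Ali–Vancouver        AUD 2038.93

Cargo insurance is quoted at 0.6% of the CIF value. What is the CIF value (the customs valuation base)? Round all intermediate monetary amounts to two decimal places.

Let C be the CIF value. C = FCA price + pre-shipment costs + freight + 0.6% × C
C − 0.6% × C = 54275.17 + 930.19 + 2038.93
0.994 × C = 57244.29
C = 57244.29 / 0.994 = 57589.83
Insurance premium = 0.6% × 57589.83 = 345.54

CIF value: AUD 57589.83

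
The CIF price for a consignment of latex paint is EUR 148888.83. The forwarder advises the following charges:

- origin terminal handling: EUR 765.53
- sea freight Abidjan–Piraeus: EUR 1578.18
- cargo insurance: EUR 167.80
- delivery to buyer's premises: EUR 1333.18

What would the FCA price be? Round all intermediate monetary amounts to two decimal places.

FCA price: EUR 146377.32

Not relevant to the conversion: delivery — on the buyer under both terms; not part of either seller's price.
From CIF to FCA, the seller no longer bears: origin terminal, freight, insurance.
FCA price = 148888.83 − 765.53 − 1578.18 − 167.80 = 146377.32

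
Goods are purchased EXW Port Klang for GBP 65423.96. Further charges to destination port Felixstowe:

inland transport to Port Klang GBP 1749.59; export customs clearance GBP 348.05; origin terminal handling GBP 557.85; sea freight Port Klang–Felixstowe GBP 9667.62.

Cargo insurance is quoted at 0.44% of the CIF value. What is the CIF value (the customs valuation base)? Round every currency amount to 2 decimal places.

Let C be the CIF value. C = EXW price + pre-shipment costs + freight + 0.44% × C
C − 0.44% × C = 65423.96 + 1749.59 + 348.05 + 557.85 + 9667.62
0.9956 × C = 77747.07
C = 77747.07 / 0.9956 = 78090.67
Insurance premium = 0.44% × 78090.67 = 343.60

CIF value: GBP 78090.67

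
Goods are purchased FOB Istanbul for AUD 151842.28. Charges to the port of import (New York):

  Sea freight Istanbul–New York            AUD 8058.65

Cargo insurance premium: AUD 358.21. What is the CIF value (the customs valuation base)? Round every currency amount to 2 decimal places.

CIF = FOB price + freight + insurance
CIF = 151842.28 + 8058.65 + 358.21 = 160259.14

CIF value: AUD 160259.14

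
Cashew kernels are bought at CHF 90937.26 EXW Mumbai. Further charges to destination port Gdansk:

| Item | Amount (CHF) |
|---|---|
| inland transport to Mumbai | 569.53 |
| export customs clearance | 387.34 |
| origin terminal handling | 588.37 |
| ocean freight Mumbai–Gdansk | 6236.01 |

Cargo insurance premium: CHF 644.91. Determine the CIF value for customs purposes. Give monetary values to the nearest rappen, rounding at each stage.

CIF value: CHF 99363.42

CIF = EXW price + pre-shipment costs + freight + insurance
CIF = 90937.26 + 569.53 + 387.34 + 588.37 + 6236.01 + 644.91 = 99363.42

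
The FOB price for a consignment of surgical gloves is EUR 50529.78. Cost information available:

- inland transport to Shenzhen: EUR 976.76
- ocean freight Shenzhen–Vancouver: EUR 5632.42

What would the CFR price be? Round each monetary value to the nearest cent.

Not relevant to the conversion: inland to port — on the seller under both FOB and CFR; already in the FOB price and stays in the CFR price.
From FOB to CFR, the seller additionally bears: freight.
CFR price = 50529.78 + 5632.42 = 56162.20

CFR price: EUR 56162.20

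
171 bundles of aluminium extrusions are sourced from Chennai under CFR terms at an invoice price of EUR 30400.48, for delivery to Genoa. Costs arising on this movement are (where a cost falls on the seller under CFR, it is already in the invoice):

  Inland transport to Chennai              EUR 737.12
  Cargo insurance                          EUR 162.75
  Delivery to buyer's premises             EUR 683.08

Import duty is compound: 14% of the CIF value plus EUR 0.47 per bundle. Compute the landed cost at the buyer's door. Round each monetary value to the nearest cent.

CFR: the seller pays costs through ocean freight to the destination port, but not insurance.
Already in the invoice (seller's account under CFR): inland to port — exclude.
CIF value = CFR price + insurance = 30400.48 + 162.75 = 30563.23
Ad valorem component: 30563.23 × 14% = 4278.85
Specific component: 171 × 0.47 = 80.37
Import duty = 4278.85 + 80.37 = 4359.22
Buyer bears: insurance 162.75 + delivery 683.08 + duty 4359.22 = 5205.05
Landed cost = invoice 30400.48 + 5205.05 = 35605.53

Total landed cost: EUR 35605.53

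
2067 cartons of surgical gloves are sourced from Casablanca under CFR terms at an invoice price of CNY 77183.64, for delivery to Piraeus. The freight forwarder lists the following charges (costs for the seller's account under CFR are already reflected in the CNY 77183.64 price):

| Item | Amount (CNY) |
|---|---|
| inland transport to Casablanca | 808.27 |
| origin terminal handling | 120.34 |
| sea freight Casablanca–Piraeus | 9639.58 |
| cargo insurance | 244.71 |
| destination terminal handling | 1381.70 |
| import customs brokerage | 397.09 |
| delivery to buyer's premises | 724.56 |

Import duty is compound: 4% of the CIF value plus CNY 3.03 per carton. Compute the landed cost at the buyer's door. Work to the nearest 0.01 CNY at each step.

Total landed cost: CNY 89291.84

CFR: the seller pays costs through ocean freight to the destination port, but not insurance.
Already in the invoice (seller's account under CFR): inland to port, origin terminal, freight — exclude.
CIF value = CFR price + insurance = 77183.64 + 244.71 = 77428.35
Ad valorem component: 77428.35 × 4% = 3097.13
Specific component: 2067 × 3.03 = 6263.01
Import duty = 3097.13 + 6263.01 = 9360.14
Buyer bears: insurance 244.71 + destination terminal 1381.70 + brokerage 397.09 + delivery 724.56 + duty 9360.14 = 12108.20
Landed cost = invoice 77183.64 + 12108.20 = 89291.84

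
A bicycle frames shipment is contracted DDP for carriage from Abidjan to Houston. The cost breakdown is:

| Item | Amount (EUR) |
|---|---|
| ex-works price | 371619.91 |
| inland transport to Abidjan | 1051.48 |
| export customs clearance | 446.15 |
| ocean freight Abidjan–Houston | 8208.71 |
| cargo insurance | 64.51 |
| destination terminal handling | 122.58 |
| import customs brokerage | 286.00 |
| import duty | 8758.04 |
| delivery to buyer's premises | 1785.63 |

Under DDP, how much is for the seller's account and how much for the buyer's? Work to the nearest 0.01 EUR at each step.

Seller: EUR 392343.01; buyer: EUR 0.00

DDP: the seller bears all costs including import duty.
Seller's account: goods 371619.91 + inland to port 1051.48 + export clearance 446.15 + freight 8208.71 + insurance 64.51 + destination terminal 122.58 + brokerage 286.00 + duty 8758.04 + delivery 1785.63 = 392343.01
Buyer's account: 0.00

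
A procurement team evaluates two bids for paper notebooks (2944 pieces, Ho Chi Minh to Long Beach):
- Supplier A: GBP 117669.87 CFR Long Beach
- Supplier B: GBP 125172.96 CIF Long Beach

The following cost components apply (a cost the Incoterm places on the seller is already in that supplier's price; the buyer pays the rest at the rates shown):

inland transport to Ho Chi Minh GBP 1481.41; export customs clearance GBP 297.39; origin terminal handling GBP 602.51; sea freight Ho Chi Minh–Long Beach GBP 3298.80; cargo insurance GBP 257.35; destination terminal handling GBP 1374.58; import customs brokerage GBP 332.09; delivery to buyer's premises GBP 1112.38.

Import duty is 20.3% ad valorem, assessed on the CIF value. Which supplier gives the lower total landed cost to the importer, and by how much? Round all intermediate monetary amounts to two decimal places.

Supplier A is cheaper by GBP 8716.62

Supplier A (CFR):
CIF value = CFR price + insurance = 117669.87 + 257.35 = 117927.22
Import duty = 117927.22 × 20.3% = 23939.23
Buyer bears (A): 257.35 + 1374.58 + 332.09 + 1112.38 = 3076.40
Landed cost (A) = invoice 117669.87 + 3076.40 + duty 23939.23 = 144685.50
Supplier B (CIF):
The CIF price already equals the CIF value: 125172.96
Import duty = 125172.96 × 20.3% = 25410.11
Buyer bears (B): 1374.58 + 332.09 + 1112.38 = 2819.05
Landed cost (B) = invoice 125172.96 + 2819.05 + duty 25410.11 = 153402.12
Difference = |144685.50 − 153402.12| = 8716.62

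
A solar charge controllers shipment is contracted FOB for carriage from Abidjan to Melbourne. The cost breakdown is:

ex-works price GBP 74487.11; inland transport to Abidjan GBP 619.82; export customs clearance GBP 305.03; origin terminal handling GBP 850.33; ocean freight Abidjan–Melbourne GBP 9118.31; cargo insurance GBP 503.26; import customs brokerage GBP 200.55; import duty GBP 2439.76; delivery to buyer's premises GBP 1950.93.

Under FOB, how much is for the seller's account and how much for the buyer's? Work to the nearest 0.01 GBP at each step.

FOB: the seller bears costs until goods are on board at the origin port; the buyer bears freight, insurance and all costs thereafter.
Seller's account: goods 74487.11 + inland to port 619.82 + export clearance 305.03 + origin terminal 850.33 = 76262.29
Buyer's account: freight 9118.31 + insurance 503.26 + brokerage 200.55 + duty 2439.76 + delivery 1950.93 = 14212.81

Seller: GBP 76262.29; buyer: GBP 14212.81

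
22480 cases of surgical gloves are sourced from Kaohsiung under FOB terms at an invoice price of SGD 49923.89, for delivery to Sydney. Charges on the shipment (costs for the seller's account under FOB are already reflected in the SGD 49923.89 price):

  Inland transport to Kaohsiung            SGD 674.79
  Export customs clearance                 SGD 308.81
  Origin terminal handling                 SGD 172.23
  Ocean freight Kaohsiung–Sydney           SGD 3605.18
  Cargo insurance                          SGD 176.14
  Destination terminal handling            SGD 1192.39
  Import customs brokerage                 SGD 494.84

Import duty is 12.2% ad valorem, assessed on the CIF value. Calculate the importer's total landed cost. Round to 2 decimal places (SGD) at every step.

Total landed cost: SGD 61944.48

FOB: the seller bears costs until goods are on board at the origin port; the buyer bears freight, insurance and all costs thereafter.
Already in the invoice (seller's account under FOB): inland to port, export clearance, origin terminal — exclude.
CIF value = FOB price + freight + insurance = 49923.89 + 3605.18 + 176.14 = 53705.21
Import duty = 53705.21 × 12.2% = 6552.04
Buyer bears: freight 3605.18 + insurance 176.14 + destination terminal 1192.39 + brokerage 494.84 + duty 6552.04 = 12020.59
Landed cost = invoice 49923.89 + 12020.59 = 61944.48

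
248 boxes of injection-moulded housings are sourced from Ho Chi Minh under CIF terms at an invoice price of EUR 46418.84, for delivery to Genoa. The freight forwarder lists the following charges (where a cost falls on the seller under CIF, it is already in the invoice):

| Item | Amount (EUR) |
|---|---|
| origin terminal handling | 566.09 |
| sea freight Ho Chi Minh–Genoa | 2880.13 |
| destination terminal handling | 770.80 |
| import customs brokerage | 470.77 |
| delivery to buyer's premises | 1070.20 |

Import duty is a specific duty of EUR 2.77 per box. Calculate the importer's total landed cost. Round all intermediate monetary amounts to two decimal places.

CIF: the seller pays costs through ocean freight and marine insurance to the destination port.
Already in the invoice (seller's account under CIF): origin terminal, freight — exclude.
The CIF price already equals the CIF value: 46418.84
Import duty = 248 × 2.77 = 686.96
Buyer bears: destination terminal 770.80 + brokerage 470.77 + delivery 1070.20 + duty 686.96 = 2998.73
Landed cost = invoice 46418.84 + 2998.73 = 49417.57

Total landed cost: EUR 49417.57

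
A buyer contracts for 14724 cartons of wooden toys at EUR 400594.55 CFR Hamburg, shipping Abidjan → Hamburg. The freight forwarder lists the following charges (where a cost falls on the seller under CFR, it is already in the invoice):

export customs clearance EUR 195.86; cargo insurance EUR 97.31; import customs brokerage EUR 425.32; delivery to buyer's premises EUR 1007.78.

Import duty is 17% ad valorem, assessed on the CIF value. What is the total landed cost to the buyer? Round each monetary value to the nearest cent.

CFR: the seller pays costs through ocean freight to the destination port, but not insurance.
Already in the invoice (seller's account under CFR): export clearance — exclude.
CIF value = CFR price + insurance = 400594.55 + 97.31 = 400691.86
Import duty = 400691.86 × 17% = 68117.62
Buyer bears: insurance 97.31 + brokerage 425.32 + delivery 1007.78 + duty 68117.62 = 69648.03
Landed cost = invoice 400594.55 + 69648.03 = 470242.58

Total landed cost: EUR 470242.58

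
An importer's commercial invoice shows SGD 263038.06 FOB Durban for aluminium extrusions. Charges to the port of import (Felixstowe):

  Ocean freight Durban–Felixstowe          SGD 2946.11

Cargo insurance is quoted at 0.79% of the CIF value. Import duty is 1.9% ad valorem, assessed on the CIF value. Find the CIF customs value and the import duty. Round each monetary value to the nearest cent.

CIF value: SGD 268102.18; import duty: SGD 5093.94

Let C be the CIF value. C = FOB price + freight + 0.79% × C
C − 0.79% × C = 263038.06 + 2946.11
0.9921 × C = 265984.17
C = 265984.17 / 0.9921 = 268102.18
Insurance premium = 0.79% × 268102.18 = 2118.01
Import duty = 268102.18 × 1.9% = 5093.94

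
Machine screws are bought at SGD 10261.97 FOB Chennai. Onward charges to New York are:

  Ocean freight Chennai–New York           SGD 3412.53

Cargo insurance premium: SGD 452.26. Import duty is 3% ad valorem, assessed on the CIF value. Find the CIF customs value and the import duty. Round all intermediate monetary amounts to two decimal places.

CIF = FOB price + freight + insurance
CIF = 10261.97 + 3412.53 + 452.26 = 14126.76
Import duty = 14126.76 × 3% = 423.80

CIF value: SGD 14126.76; import duty: SGD 423.80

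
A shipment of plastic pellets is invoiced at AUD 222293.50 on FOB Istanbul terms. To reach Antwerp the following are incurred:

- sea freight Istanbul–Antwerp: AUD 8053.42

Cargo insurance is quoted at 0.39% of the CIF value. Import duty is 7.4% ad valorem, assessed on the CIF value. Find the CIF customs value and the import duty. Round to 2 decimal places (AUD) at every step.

Let C be the CIF value. C = FOB price + freight + 0.39% × C
C − 0.39% × C = 222293.50 + 8053.42
0.9961 × C = 230346.92
C = 230346.92 / 0.9961 = 231248.79
Insurance premium = 0.39% × 231248.79 = 901.87
Import duty = 231248.79 × 7.4% = 17112.41

CIF value: AUD 231248.79; import duty: AUD 17112.41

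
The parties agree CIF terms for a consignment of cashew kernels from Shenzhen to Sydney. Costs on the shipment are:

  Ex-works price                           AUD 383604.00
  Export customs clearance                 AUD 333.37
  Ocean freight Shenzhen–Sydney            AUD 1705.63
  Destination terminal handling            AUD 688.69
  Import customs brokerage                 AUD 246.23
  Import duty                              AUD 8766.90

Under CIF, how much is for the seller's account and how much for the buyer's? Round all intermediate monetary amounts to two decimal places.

CIF: the seller pays costs through ocean freight and marine insurance to the destination port.
Seller's account: goods 383604.00 + export clearance 333.37 + freight 1705.63 = 385643.00
Buyer's account: destination terminal 688.69 + brokerage 246.23 + duty 8766.90 = 9701.82

Seller: AUD 385643.00; buyer: AUD 9701.82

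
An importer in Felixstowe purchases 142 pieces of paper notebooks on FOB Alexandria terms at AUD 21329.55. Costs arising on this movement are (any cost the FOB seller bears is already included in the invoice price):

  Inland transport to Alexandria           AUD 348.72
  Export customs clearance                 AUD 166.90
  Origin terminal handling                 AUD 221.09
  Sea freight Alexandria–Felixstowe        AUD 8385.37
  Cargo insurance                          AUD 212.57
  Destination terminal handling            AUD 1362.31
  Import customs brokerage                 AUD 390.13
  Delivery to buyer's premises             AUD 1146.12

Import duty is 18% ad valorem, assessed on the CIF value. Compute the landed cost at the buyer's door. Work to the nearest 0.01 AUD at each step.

FOB: the seller bears costs until goods are on board at the origin port; the buyer bears freight, insurance and all costs thereafter.
Already in the invoice (seller's account under FOB): inland to port, export clearance, origin terminal — exclude.
CIF value = FOB price + freight + insurance = 21329.55 + 8385.37 + 212.57 = 29927.49
Import duty = 29927.49 × 18% = 5386.95
Buyer bears: freight 8385.37 + insurance 212.57 + destination terminal 1362.31 + brokerage 390.13 + delivery 1146.12 + duty 5386.95 = 16883.45
Landed cost = invoice 21329.55 + 16883.45 = 38213.00

Total landed cost: AUD 38213.00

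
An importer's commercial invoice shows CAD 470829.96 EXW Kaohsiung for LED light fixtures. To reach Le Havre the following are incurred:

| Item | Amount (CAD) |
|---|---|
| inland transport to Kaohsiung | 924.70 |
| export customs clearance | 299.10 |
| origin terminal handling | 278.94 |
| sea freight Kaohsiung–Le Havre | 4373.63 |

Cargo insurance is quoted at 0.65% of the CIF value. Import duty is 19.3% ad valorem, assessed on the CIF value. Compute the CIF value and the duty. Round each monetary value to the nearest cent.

CIF value: CAD 479825.19; import duty: CAD 92606.26

Let C be the CIF value. C = EXW price + pre-shipment costs + freight + 0.65% × C
C − 0.65% × C = 470829.96 + 924.70 + 299.10 + 278.94 + 4373.63
0.9935 × C = 476706.33
C = 476706.33 / 0.9935 = 479825.19
Insurance premium = 0.65% × 479825.19 = 3118.86
Import duty = 479825.19 × 19.3% = 92606.26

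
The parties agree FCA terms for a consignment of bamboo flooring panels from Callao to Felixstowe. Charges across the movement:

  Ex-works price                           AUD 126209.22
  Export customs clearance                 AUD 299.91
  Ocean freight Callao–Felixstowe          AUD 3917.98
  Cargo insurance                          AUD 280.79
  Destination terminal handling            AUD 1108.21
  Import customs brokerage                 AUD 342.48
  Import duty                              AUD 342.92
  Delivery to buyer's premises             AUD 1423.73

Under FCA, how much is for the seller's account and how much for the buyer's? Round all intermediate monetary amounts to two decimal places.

FCA: the seller delivers export-cleared goods to the carrier; the buyer bears costs from that point.
Seller's account: goods 126209.22 + export clearance 299.91 = 126509.13
Buyer's account: freight 3917.98 + insurance 280.79 + destination terminal 1108.21 + brokerage 342.48 + duty 342.92 + delivery 1423.73 = 7416.11

Seller: AUD 126509.13; buyer: AUD 7416.11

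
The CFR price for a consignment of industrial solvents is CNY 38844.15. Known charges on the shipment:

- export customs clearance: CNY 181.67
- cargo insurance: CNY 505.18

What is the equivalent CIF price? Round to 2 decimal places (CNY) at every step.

CIF price: CNY 39349.33

Not relevant to the conversion: export clearance — on the seller under both CFR and CIF; already in the CFR price and stays in the CIF price.
From CFR to CIF, the seller additionally bears: insurance.
CIF price = 38844.15 + 505.18 = 39349.33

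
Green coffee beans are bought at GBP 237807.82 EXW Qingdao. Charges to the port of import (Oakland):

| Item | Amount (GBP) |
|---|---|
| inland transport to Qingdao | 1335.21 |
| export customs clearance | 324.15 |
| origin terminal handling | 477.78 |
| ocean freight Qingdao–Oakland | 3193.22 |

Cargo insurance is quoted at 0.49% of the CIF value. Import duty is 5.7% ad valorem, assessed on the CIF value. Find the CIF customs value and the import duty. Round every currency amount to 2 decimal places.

Let C be the CIF value. C = EXW price + pre-shipment costs + freight + 0.49% × C
C − 0.49% × C = 237807.82 + 1335.21 + 324.15 + 477.78 + 3193.22
0.9951 × C = 243138.18
C = 243138.18 / 0.9951 = 244335.42
Insurance premium = 0.49% × 244335.42 = 1197.24
Import duty = 244335.42 × 5.7% = 13927.12

CIF value: GBP 244335.42; import duty: GBP 13927.12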